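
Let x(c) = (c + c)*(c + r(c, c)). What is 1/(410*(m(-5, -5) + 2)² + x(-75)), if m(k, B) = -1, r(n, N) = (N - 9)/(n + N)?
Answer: 1/11576 ≈ 8.6386e-5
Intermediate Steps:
r(n, N) = (-9 + N)/(N + n)
x(c) = 2*c*(c + (-9 + c)/(2*c)) (x(c) = (c + c)*(c + (-9 + c)/(c + c)) = (2*c)*(c + (-9 + c)/((2*c))) = (2*c)*(c + (1/(2*c))*(-9 + c)) = (2*c)*(c + (-9 + c)/(2*c)) = 2*c*(c + (-9 + c)/(2*c)))
1/(410*(m(-5, -5) + 2)² + x(-75)) = 1/(410*(-1 + 2)² + (-9 - 75 + 2*(-75)²)) = 1/(410*1² + (-9 - 75 + 2*5625)) = 1/(410*1 + (-9 - 75 + 11250)) = 1/(410 + 11166) = 1/11576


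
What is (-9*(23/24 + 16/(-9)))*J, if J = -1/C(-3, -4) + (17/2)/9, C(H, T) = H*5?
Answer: 5369/720 ≈ 7.4569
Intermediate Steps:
C(H, T) = 5*H
J = 91/90 (J = -1/(5*(-3)) + (17/2)/9 = -1/(-15) + (17*(½))*(⅑) = -1*(-1/15) + (17/2)*(⅑) = 1/15 + 17/18 = 91/90 ≈ 1.0111)
(-9*(23/24 + 16/(-9)))*J = -9*(23/24 + 16/(-9))*(91/90) = -9*(23*(1/24) + 16*(-⅑))*(91/90) = -9*(23/24 - 16/9)*(91/90) = -9*(-59/72)*(91/90) = (59/8)*(91/90) = 5369/720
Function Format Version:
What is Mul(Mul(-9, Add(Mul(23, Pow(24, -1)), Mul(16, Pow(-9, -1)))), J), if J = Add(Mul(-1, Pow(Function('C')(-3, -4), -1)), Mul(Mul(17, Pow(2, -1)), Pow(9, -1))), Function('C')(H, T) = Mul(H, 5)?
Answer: Rational(5369, 720) ≈ 7.4569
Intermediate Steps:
Function('C')(H, T) = Mul(5, H)
J = Rational(91, 90) (J = Add(Mul(-1, Pow(Mul(5, -3), -1)), Mul(Mul(17, Pow(2, -1)), Pow(9, -1))) = Add(Mul(-1, Pow(-15, -1)), Mul(Mul(17, Rational(1, 2)), Rational(1, 9))) = Add(Mul(-1, Rational(-1, 15)), Mul(Rational(17, 2), Rational(1, 9))) = Add(Rational(1, 15), Rational(17, 18)) = Rational(91, 90) ≈ 1.0111)
Mul(Mul(-9, Add(Mul(23, Pow(24, -1)), Mul(16, Pow(-9, -1)))), J) = Mul(Mul(-9, Add(Mul(23, Pow(24, -1)), Mul(16, Pow(-9, -1)))), Rational(91, 90)) = Mul(Mul(-9, Add(Mul(23, Rational(1, 24)), Mul(16, Rational(-1, 9)))), Rational(91, 90)) = Mul(Mul(-9, Add(Rational(23, 24), Rational(-16, 9))), Rational(91, 90)) = Mul(Mul(-9, Rational(-59, 72)), Rational(91, 90)) = Mul(Rational(59, 8), Rational(91, 90)) = Rational(5369, 720)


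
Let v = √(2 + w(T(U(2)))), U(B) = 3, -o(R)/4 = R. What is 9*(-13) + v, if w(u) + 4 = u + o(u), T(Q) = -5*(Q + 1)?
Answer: -117 + √58 ≈ -109.38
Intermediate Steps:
o(R) = -4*R
T(Q) = -5 - 5*Q (T(Q) = -5*(1 + Q) = -5 - 5*Q)
w(u) = -4 - 3*u (w(u) = -4 + (u - 4*u) = -4 - 3*u)
v = √58 (v = √(2 + (-4 - 3*(-5 - 5*3))) = √(2 + (-4 - 3*(-5 - 15))) = √(2 + (-4 - 3*(-20))) = √(2 + (-4 + 60)) = √(2 + 56) = √58 ≈ 7.6158)
9*(-13) + v = 9*(-13) + √58 = -117 + √58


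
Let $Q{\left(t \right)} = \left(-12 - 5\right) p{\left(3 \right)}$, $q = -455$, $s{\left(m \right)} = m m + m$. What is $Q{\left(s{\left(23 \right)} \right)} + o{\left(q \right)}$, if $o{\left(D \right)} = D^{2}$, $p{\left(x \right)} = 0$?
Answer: $207025$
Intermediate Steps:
$s{\left(m \right)} = m + m^{2}$ ($s{\left(m \right)} = m^{2} + m = m + m^{2}$)
$Q{\left(t \right)} = 0$ ($Q{\left(t \right)} = \left(-12 - 5\right) 0 = \left(-17\right) 0 = 0$)
$Q{\left(s{\left(23 \right)} \right)} + o{\left(q \right)} = 0 + \left(-455\right)^{2} = 0 + 207025 = 207025$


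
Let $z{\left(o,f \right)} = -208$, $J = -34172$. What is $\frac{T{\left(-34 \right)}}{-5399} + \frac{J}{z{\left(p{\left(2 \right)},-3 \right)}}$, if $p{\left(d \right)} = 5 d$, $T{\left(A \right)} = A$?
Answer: $\frac{46125425}{280748} \approx 164.29$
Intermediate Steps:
$\frac{T{\left(-34 \right)}}{-5399} + \frac{J}{z{\left(p{\left(2 \right)},-3 \right)}} = - \frac{34}{-5399} - \frac{34172}{-208} = \left(-34\right) \left(- \frac{1}{5399}\right) - - \frac{8543}{52} = \frac{34}{5399} + \frac{8543}{52} = \frac{46125425}{280748}$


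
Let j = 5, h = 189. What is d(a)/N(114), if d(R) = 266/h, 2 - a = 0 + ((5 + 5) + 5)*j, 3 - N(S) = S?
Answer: -38/2997 ≈ -0.012679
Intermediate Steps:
N(S) = 3 - S
a = -73 (a = 2 - (0 + ((5 + 5) + 5)*5) = 2 - (0 + (10 + 5)*5) = 2 - (0 + 15*5) = 2 - (0 + 75) = 2 - 1*75 = 2 - 75 = -73)
d(R) = 38/27 (d(R) = 266/189 = 266*(1/189) = 38/27)
d(a)/N(114) = 38/(27*(3 - 1*114)) = 38/(27*(3 - 114)) = (38/27)/(-111) = (38/27)*(-1/111) = -38/2997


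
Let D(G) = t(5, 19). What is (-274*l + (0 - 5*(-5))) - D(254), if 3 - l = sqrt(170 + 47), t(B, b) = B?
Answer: -802 + 274*sqrt(217) ≈ 3234.3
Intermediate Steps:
D(G) = 5
l = 3 - sqrt(217) (l = 3 - sqrt(170 + 47) = 3 - sqrt(217) ≈ -11.731)
(-274*l + (0 - 5*(-5))) - D(254) = (-274*(3 - sqrt(217)) + (0 - 5*(-5))) - 1*5 = ((-822 + 274*sqrt(217)) + (0 + 25)) - 5 = ((-822 + 274*sqrt(217)) + 25) - 5 = (-797 + 274*sqrt(217)) - 5 = -802 + 274*sqrt(217)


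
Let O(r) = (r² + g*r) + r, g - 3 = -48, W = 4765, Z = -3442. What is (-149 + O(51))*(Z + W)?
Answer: 275184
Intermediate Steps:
g = -45 (g = 3 - 48 = -45)
O(r) = r² - 44*r (O(r) = (r² - 45*r) + r = r² - 44*r)
(-149 + O(51))*(Z + W) = (-149 + 51*(-44 + 51))*(-3442 + 4765) = (-149 + 51*7)*1323 = (-149 + 357)*1323 = 208*1323 = 275184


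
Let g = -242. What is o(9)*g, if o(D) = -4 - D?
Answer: 3146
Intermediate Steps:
o(9)*g = (-4 - 1*9)*(-242) = (-4 - 9)*(-242) = -13*(-242) = 3146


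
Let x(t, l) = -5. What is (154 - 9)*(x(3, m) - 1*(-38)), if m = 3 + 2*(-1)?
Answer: 4785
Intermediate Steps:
m = 1 (m = 3 - 2 = 1)
(154 - 9)*(x(3, m) - 1*(-38)) = (154 - 9)*(-5 - 1*(-38)) = 145*(-5 + 38) = 145*33 = 4785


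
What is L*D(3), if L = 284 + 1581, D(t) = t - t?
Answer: 0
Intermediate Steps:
D(t) = 0
L = 1865
L*D(3) = 1865*0 = 0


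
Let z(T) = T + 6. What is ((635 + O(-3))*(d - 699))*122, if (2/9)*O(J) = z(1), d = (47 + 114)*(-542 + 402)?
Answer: -1889632807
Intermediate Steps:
z(T) = 6 + T
d = -22540 (d = 161*(-140) = -22540)
O(J) = 63/2 (O(J) = 9*(6 + 1)/2 = (9/2)*7 = 63/2)
((635 + O(-3))*(d - 699))*122 = ((635 + 63/2)*(-22540 - 699))*122 = ((1333/2)*(-23239))*122 = -30977587/2*122 = -1889632807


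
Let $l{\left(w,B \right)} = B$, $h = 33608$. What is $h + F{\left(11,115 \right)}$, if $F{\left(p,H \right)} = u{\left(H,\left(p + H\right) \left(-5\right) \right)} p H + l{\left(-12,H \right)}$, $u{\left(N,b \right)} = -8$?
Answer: $23603$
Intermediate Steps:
$F{\left(p,H \right)} = H - 8 H p$ ($F{\left(p,H \right)} = - 8 p H + H = - 8 H p + H = H - 8 H p$)
$h + F{\left(11,115 \right)} = 33608 + 115 \left(1 - 88\right) = 33608 + 115 \left(-87\right) = 33608 - 10005 = 23603$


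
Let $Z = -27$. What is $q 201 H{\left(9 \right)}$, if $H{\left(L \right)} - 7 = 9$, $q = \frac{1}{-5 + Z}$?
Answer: $- \frac{201}{2} \approx -100.5$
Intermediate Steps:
$q = - \frac{1}{32}$ ($q = \frac{1}{-5 - 27} = \frac{1}{-32} = - \frac{1}{32} \approx -0.03125$)
$H{\left(L \right)} = 16$ ($H{\left(L \right)} = 7 + 9 = 16$)
$q 201 H{\left(9 \right)} = - \frac{201 \cdot 16}{32} = \left(- \frac{1}{32}\right) 3216 = - \frac{201}{2}$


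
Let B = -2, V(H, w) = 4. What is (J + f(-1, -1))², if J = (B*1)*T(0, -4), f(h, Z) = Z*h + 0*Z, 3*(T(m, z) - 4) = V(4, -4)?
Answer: 841/9 ≈ 93.444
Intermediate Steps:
T(m, z) = 16/3 (T(m, z) = 4 + (⅓)*4 = 4 + 4/3 = 16/3)
f(h, Z) = Z*h (f(h, Z) = Z*h + 0 = Z*h)
J = -32/3 (J = -2*1*(16/3) = -2*16/3 = -32/3 ≈ -10.667)
(J + f(-1, -1))² = (-32/3 - 1*(-1))² = (-32/3 + 1)² = (-29/3)² = 841/9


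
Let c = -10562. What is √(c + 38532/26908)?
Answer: I*√497286587/217 ≈ 102.76*I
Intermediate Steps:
√(c + 38532/26908) = √(-10562 + 38532/26908) = √(-10562 + 38532*(1/26908)) = √(-10562 + 9633/6727) = √(-71040941/6727) = I*√497286587/217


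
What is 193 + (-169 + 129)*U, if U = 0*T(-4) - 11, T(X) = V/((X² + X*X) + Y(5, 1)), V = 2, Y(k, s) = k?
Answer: 633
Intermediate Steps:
T(X) = 2/(5 + 2*X²) (T(X) = 2/((X² + X*X) + 5) = 2/((X² + X²) + 5) = 2/(2*X² + 5) = 2/(5 + 2*X²))
U = -11 (U = 0*(2/(5 + 2*(-4)²)) - 11 = 0*(2/(5 + 2*16)) - 11 = 0*(2/(5 + 32)) - 11 = 0*(2/37) - 11 = 0 - 11 = -11)
193 + (-169 + 129)*U = 193 + (-169 + 129)*(-11) = 193 - 40*(-11) = 193 + 440 = 633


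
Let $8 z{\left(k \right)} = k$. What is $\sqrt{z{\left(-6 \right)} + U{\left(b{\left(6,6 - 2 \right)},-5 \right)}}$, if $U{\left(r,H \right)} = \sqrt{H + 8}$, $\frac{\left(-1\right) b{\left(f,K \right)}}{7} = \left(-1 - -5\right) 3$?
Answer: $\frac{\sqrt{-3 + 4 \sqrt{3}}}{2} \approx 0.99098$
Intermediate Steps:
$z{\left(k \right)} = \frac{k}{8}$
$b{\left(f,K \right)} = -84$ ($b{\left(f,K \right)} = - 7 \left(-1 - -5\right) 3 = - 7 \left(-1 + 5\right) 3 = - 7 \cdot 4 \cdot 3 = \left(-7\right) 12 = -84$)
$U{\left(r,H \right)} = \sqrt{8 + H}$
$\sqrt{z{\left(-6 \right)} + U{\left(b{\left(6,6 - 2 \right)},-5 \right)}} = \sqrt{\frac{1}{8} \left(-6\right) + \sqrt{8 - 5}} = \sqrt{- \frac{3}{4} + \sqrt{3}}$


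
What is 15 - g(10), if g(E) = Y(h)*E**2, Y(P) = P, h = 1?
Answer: -85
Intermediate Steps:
g(E) = E**2 (g(E) = 1*E**2 = E**2)
15 - g(10) = 15 - 1*10**2 = 15 - 1*100 = 15 - 100 = -85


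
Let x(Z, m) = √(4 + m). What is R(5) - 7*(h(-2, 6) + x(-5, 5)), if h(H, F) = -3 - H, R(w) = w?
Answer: -9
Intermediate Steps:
R(5) - 7*(h(-2, 6) + x(-5, 5)) = 5 - 7*((-3 - 1*(-2)) + √(4 + 5)) = 5 - 7*((-3 + 2) + √9) = 5 - 7*(-1 + 3) = 5 - 7*2 = 5 - 14 = -9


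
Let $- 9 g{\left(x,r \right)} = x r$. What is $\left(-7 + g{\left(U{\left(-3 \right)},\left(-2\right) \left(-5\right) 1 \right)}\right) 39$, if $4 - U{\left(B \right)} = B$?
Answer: $- \frac{1729}{3} \approx -576.33$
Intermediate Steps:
$U{\left(B \right)} = 4 - B$
$g{\left(x,r \right)} = - \frac{r x}{9}$ ($g{\left(x,r \right)} = - \frac{x r}{9} = - \frac{r x}{9}$)
$\left(-7 + g{\left(U{\left(-3 \right)},\left(-2\right) \left(-5\right) 1 \right)}\right) 39 = \left(-7 - \frac{\left(-2\right) \left(-5\right) 1 \left(4 - -3\right)}{9}\right) 39 = \left(-7 - \frac{10 \cdot 1 \left(4 + 3\right)}{9}\right) 39 = \left(-7 - \frac{10}{9} \cdot 7\right) 39 = \left(-7 - \frac{70}{9}\right) 39 = \left(- \frac{133}{9}\right) 39 = - \frac{1729}{3}$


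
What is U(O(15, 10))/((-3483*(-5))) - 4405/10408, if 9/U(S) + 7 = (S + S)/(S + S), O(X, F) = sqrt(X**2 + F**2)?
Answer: -25576229/60418440 ≈ -0.42332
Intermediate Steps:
O(X, F) = sqrt(F**2 + X**2)
U(S) = -3/2 (U(S) = 9/(-7 + (S + S)/(S + S)) = 9/(-7 + (2*S)/((2*S))) = 9/(-7 + (2*S)*(1/(2*S))) = 9/(-7 + 1) = 9/(-6) = 9*(-1/6) = -3/2)
U(O(15, 10))/((-3483*(-5))) - 4405/10408 = -3/(2*((-3483*(-5)))) - 4405/10408 = -3/2/17415 - 4405*1/10408 = -3/2*1/17415 - 4405/10408 = -1/11610 - 4405/10408 = -25576229/60418440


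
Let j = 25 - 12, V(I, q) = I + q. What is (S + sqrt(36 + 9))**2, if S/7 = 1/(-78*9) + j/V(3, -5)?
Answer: 260712721/123201 - 31948*sqrt(5)/117 ≈ 1505.6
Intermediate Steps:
j = 13
S = -15974/351 (S = 7*(1/(-78*9) + 13/(3 - 5)) = 7*(-1/78*1/9 + 13/(-2)) = 7*(-1/702 + 13*(-1/2)) = 7*(-1/702 - 13/2) = 7*(-2282/351) = -15974/351 ≈ -45.510)
(S + sqrt(36 + 9))**2 = (-15974/351 + sqrt(36 + 9))**2 = (-15974/351 + sqrt(45))**2 = (-15974/351 + 3*sqrt(5))**2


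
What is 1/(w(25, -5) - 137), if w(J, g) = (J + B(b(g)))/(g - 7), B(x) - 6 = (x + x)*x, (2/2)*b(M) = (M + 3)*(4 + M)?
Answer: -4/561 ≈ -0.0071301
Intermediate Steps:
b(M) = (3 + M)*(4 + M) (b(M) = (M + 3)*(4 + M) = (3 + M)*(4 + M))
B(x) = 6 + 2*x² (B(x) = 6 + (x + x)*x = 6 + (2*x)*x = 6 + 2*x²)
w(J, g) = (6 + J + 2*(12 + g² + 7*g)²)/(-7 + g) (w(J, g) = (J + (6 + 2*(12 + g² + 7*g)²))/(g - 7) = (6 + J + 2*(12 + g² + 7*g)²)/(-7 + g))
1/(w(25, -5) - 137) = 1/((6 + 25 + 2*(12 + (-5)² + 7*(-5))²)/(-7 - 5) - 137) = 1/((6 + 25 + 2*(12 + 25 - 35)²)/(-12) - 137) = 1/(-(6 + 25 + 2*2²)/12 - 137) = 1/(-(6 + 25 + 2*4)/12 - 137) = 1/(-(6 + 25 + 8)/12 - 137) = 1/(-1/12*39 - 137) = 1/(-13/4 - 137) = 1/(-561/4) = -4/561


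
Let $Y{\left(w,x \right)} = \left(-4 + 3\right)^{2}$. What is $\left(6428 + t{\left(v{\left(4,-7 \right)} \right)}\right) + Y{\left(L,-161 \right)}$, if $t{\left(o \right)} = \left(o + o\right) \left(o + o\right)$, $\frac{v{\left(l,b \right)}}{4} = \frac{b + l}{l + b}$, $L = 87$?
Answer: $6493$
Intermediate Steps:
$v{\left(l,b \right)} = 4$ ($v{\left(l,b \right)} = 4 \frac{b + l}{l + b} = 4 \frac{b + l}{b + l} = 4 \cdot 1 = 4$)
$Y{\left(w,x \right)} = 1$ ($Y{\left(w,x \right)} = \left(-1\right)^{2} = 1$)
$t{\left(o \right)} = 4 o^{2}$ ($t{\left(o \right)} = 2 o 2 o = 4 o^{2}$)
$\left(6428 + t{\left(v{\left(4,-7 \right)} \right)}\right) + Y{\left(L,-161 \right)} = \left(6428 + 4 \cdot 4^{2}\right) + 1 = \left(6428 + 4 \cdot 16\right) + 1 = \left(6428 + 64\right) + 1 = 6492 + 1 = 6493$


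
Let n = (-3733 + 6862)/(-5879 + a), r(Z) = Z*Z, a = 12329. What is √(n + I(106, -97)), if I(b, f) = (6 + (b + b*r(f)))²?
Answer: √183964114071834098/430 ≈ 9.9747e+5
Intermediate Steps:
r(Z) = Z²
I(b, f) = (6 + b + b*f²)² (I(b, f) = (6 + (b + b*f²))² = (6 + b + b*f²)²)
n = 1043/2150 (n = (-3733 + 6862)/(-5879 + 12329) = 3129/6450 = 3129*(1/6450) = 1043/2150 ≈ 0.48512)
√(n + I(106, -97)) = √(1043/2150 + (6 + 106 + 106*(-97)²)²) = √(1043/2150 + (6 + 106 + 106*9409)²) = √(1043/2150 + (6 + 106 + 997354)²) = √(1043/2150 + 997466²) = √(1043/2150 + 994938421156) = √(2139117605486443/2150) = √183964114071834098/430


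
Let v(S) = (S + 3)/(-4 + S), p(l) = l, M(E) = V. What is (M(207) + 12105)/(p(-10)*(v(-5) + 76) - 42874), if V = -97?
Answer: -54036/196363 ≈ -0.27518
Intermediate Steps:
M(E) = -97
v(S) = (3 + S)/(-4 + S)
(M(207) + 12105)/(p(-10)*(v(-5) + 76) - 42874) = (-97 + 12105)/(-10*((3 - 5)/(-4 - 5) + 76) - 42874) = 12008/(-10*(-2/(-9) + 76) - 42874) = 12008/(-10*(-⅑*(-2) + 76) - 42874) = 12008/(-10*(2/9 + 76) - 42874) = 12008/(-10*686/9 - 42874) = 12008/(-6860/9 - 42874) = 12008/(-392726/9) = 12008*(-9/392726) = -54036/196363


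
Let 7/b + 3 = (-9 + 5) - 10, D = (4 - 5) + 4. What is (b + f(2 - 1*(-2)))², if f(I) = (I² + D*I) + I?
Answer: 288369/289 ≈ 997.82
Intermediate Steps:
D = 3 (D = -1 + 4 = 3)
f(I) = I² + 4*I (f(I) = (I² + 3*I) + I = I² + 4*I)
b = -7/17 (b = 7/(-3 + ((-9 + 5) - 10)) = 7/(-3 + (-4 - 10)) = 7/(-3 - 14) = 7/(-17) = 7*(-1/17) = -7/17 ≈ -0.41176)
(b + f(2 - 1*(-2)))² = (-7/17 + (2 - 1*(-2))*(4 + (2 - 1*(-2))))² = (-7/17 + (2 + 2)*(4 + (2 + 2)))² = (-7/17 + 4*(4 + 4))² = (-7/17 + 4*8)² = (-7/17 + 32)² = (537/17)² = 288369/289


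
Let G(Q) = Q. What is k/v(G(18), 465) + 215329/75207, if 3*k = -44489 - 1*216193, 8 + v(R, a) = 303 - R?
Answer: -6475390925/20832339 ≈ -310.83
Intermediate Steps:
v(R, a) = 295 - R (v(R, a) = -8 + (303 - R) = 295 - R)
k = -86894 (k = (-44489 - 1*216193)/3 = (-44489 - 216193)/3 = (⅓)*(-260682) = -86894)
k/v(G(18), 465) + 215329/75207 = -86894/(295 - 1*18) + 215329/75207 = -86894/(295 - 18) + 215329*(1/75207) = -86894/277 + 215329/75207 = -6475390925/20832339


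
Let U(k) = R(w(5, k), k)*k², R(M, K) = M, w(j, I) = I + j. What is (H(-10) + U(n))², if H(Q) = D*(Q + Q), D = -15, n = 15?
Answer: 23040000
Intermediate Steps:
H(Q) = -30*Q (H(Q) = -15*(Q + Q) = -30*Q)
U(k) = k²*(5 + k) (U(k) = (k + 5)*k² = (5 + k)*k² = k²*(5 + k))
(H(-10) + U(n))² = (-30*(-10) + 15²*(5 + 15))² = (300 + 225*20)² = (300 + 4500)² = 4800² = 23040000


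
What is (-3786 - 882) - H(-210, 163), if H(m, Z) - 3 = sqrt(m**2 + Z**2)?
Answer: -4671 - sqrt(70669) ≈ -4936.8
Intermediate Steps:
H(m, Z) = 3 + sqrt(Z**2 + m**2) (H(m, Z) = 3 + sqrt(m**2 + Z**2) = 3 + sqrt(Z**2 + m**2))
(-3786 - 882) - H(-210, 163) = (-3786 - 882) - (3 + sqrt(163**2 + (-210)**2)) = -4668 - (3 + sqrt(26569 + 44100)) = -4668 - (3 + sqrt(70669)) = -4668 + (-3 - sqrt(70669)) = -4671 - sqrt(70669)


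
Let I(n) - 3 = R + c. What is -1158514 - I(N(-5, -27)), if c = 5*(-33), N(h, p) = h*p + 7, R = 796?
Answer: -1159148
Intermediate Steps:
N(h, p) = 7 + h*p
c = -165
I(n) = 634 (I(n) = 3 + (796 - 165) = 3 + 631 = 634)
-1158514 - I(N(-5, -27)) = -1158514 - 1*634 = -1158514 - 634 = -1159148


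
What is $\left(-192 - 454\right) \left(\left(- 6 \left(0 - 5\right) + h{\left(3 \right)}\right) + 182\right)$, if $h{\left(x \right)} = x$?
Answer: $-138890$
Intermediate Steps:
$\left(-192 - 454\right) \left(\left(- 6 \left(0 - 5\right) + h{\left(3 \right)}\right) + 182\right) = \left(-192 - 454\right) \left(\left(- 6 \left(0 - 5\right) + 3\right) + 182\right) = - 646 \left(\left(\left(-6\right) \left(-5\right) + 3\right) + 182\right) = - 646 \left(\left(30 + 3\right) + 182\right) = - 646 \left(33 + 182\right) = \left(-646\right) 215 = -138890$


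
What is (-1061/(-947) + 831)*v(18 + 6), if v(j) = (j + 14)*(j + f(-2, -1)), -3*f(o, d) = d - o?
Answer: 2126072564/2841 ≈ 7.4835e+5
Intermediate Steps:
f(o, d) = -d/3 + o/3 (f(o, d) = -(d - o)/3 = -d/3 + o/3)
v(j) = (14 + j)*(-1/3 + j) (v(j) = (j + 14)*(j + (-1/3*(-1) + (1/3)*(-2))) = (14 + j)*(j + (1/3 - 2/3)) = (14 + j)*(j - 1/3) = (14 + j)*(-1/3 + j))
(-1061/(-947) + 831)*v(18 + 6) = (-1061/(-947) + 831)*(-14/3 + (18 + 6)**2 + 41*(18 + 6)/3) = (-1061*(-1/947) + 831)*(-14/3 + 24**2 + (41/3)*24) = (1061/947 + 831)*(-14/3 + 576 + 328) = (788018/947)*(2698/3) = 2126072564/2841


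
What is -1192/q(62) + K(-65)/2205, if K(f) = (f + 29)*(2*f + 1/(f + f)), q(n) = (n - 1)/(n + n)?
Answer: -2351780478/971425 ≈ -2421.0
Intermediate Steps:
q(n) = (-1 + n)/(2*n) (q(n) = (-1 + n)/((2*n)) = (-1 + n)*(1/(2*n)) = (-1 + n)/(2*n))
K(f) = (29 + f)*(1/(2*f) + 2*f) (K(f) = (29 + f)*(2*f + 1/(2*f)) = (29 + f)*(1/(2*f) + 2*f))
-1192/q(62) + K(-65)/2205 = -1192*124/(-1 + 62) + ((½)*(29 - 65*(1 + 4*(-65)² + 116*(-65)))/(-65))/2205 = -1192/((½)*(1/62)*61) + ((½)*(-1/65)*(29 - 65*(1 + 4*4225 - 7540)))*(1/2205) = -1192/61/124 + ((½)*(-1/65)*(29 - 65*(1 + 16900 - 7540)))*(1/2205) = -1192*124/61 + ((½)*(-1/65)*(29 - 65*9361))*(1/2205) = -147808/61 + ((½)*(-1/65)*(29 - 608465))*(1/2205) = -147808/61 + ((½)*(-1/65)*(-608436))*(1/2205) = -147808/61 + (304218/65)*(1/2205) = -147808/61 + 33802/15925 = -2351780478/971425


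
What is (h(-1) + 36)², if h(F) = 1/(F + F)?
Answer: 5041/4 ≈ 1260.3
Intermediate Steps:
h(F) = 1/(2*F)
(h(-1) + 36)² = ((½)/(-1) + 36)² = ((½)*(-1) + 36)² = (-½ + 36)² = (71/2)² = 5041/4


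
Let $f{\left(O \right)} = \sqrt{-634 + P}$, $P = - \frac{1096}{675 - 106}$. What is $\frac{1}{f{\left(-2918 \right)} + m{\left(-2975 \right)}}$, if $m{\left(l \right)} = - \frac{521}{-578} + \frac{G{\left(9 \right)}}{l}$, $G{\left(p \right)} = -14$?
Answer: $\frac{107651300650}{75651055968281} - \frac{208802500 i \sqrt{205888098}}{75651055968281} \approx 0.001423 - 0.039604 i$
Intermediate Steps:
$P = - \frac{1096}{569} \approx -1.9262$
$f{\left(O \right)} = \frac{i \sqrt{205888098}}{569}$ ($f{\left(O \right)} = \sqrt{-634 - \frac{1096}{569}} = \sqrt{- \frac{361842}{569}} = \frac{i \sqrt{205888098}}{569}$)
$m{\left(l \right)} = \frac{521}{578} - \frac{14}{l}$ ($m{\left(l \right)} = - \frac{521}{-578} - \frac{14}{l} = \left(-521\right) \left(- \frac{1}{578}\right) - \frac{14}{l} = \frac{521}{578} - \frac{14}{l}$)
$\frac{1}{f{\left(-2918 \right)} + m{\left(-2975 \right)}} = \frac{1}{\frac{i \sqrt{205888098}}{569} + \left(\frac{521}{578} - \frac{14}{-2975}\right)} = \frac{1}{\frac{i \sqrt{205888098}}{569} + \left(\frac{521}{578} - - \frac{2}{425}\right)} = \frac{1}{\frac{i \sqrt{205888098}}{569} + \left(\frac{521}{578} + \frac{2}{425}\right)} = \frac{1}{\frac{i \sqrt{205888098}}{569} + \frac{13093}{14450}} = \frac{1}{\frac{13093}{14450} + \frac{i \sqrt{205888098}}{569}}$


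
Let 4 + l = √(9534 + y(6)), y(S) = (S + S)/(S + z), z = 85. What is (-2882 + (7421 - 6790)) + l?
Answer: -2255 + √78952146/91 ≈ -2157.4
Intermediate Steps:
y(S) = 2*S/(85 + S) (y(S) = (S + S)/(S + 85) = (2*S)/(85 + S) = 2*S/(85 + S))
l = -4 + √78952146/91 (l = -4 + √(9534 + 2*6/(85 + 6)) = -4 + √(9534 + 2*6/91) = -4 + √(9534 + 2*6*(1/91)) = -4 + √(9534 + 12/91) = -4 + √(867606/91) = -4 + √78952146/91 ≈ 93.643)
(-2882 + (7421 - 6790)) + l = (-2882 + (7421 - 6790)) + (-4 + √78952146/91) = (-2882 + 631) + (-4 + √78952146/91) = -2251 + (-4 + √78952146/91) = -2255 + √78952146/91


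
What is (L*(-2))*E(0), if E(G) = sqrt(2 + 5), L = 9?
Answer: -18*sqrt(7) ≈ -47.624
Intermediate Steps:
E(G) = sqrt(7)
(L*(-2))*E(0) = (9*(-2))*sqrt(7) = -18*sqrt(7)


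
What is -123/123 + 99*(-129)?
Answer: -12772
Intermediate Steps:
-123/123 + 99*(-129) = -123*1/123 - 12771 = -1 - 12771 = -12772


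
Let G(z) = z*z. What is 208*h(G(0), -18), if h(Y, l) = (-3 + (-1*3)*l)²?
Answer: 541008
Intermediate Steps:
G(z) = z²
h(Y, l) = (-3 - 3*l)²
208*h(G(0), -18) = 208*(9*(1 - 18)²) = 208*(9*(-17)²) = 208*(9*289) = 208*2601 = 541008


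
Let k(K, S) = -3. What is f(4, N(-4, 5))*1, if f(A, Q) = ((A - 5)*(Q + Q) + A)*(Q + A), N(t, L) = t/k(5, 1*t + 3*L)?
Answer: 64/9 ≈ 7.1111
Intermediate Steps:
N(t, L) = -t/3 (N(t, L) = t/(-3) = t*(-1/3) = -t/3)
f(A, Q) = (A + Q)*(A + 2*Q*(-5 + A)) (f(A, Q) = ((-5 + A)*(2*Q) + A)*(A + Q) = (2*Q*(-5 + A) + A)*(A + Q) = (A + 2*Q*(-5 + A))*(A + Q) = (A + Q)*(A + 2*Q*(-5 + A)))
f(4, N(-4, 5))*1 = (4**2 - 10*(-1/3*(-4))**2 - 9*4*(-1/3*(-4)) + 2*4*(-1/3*(-4))**2 + 2*(-1/3*(-4))*4**2)*1 = (16 - 10*(4/3)**2 - 9*4*4/3 + 2*4*(4/3)**2 + 2*(4/3)*16)*1 = (16 - 10*16/9 - 48 + 2*4*(16/9) + 128/3)*1 = (16 - 160/9 - 48 + 128/9 + 128/3)*1 = (64/9)*1 = 64/9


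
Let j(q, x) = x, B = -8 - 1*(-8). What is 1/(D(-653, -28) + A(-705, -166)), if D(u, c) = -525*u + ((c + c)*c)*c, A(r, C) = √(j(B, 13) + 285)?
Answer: 298921/89353763943 - √298/89353763943 ≈ 3.3452e-6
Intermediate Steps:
B = 0 (B = -8 + 8 = 0)
A(r, C) = √298 (A(r, C) = √(13 + 285) = √298)
D(u, c) = -525*u + 2*c³ (D(u, c) = -525*u + ((2*c)*c)*c = -525*u + (2*c²)*c = -525*u + 2*c³)
1/(D(-653, -28) + A(-705, -166)) = 1/((-525*(-653) + 2*(-28)³) + √298) = 1/((342825 + 2*(-21952)) + √298) = 1/((342825 - 43904) + √298) = 1/(298921 + √298)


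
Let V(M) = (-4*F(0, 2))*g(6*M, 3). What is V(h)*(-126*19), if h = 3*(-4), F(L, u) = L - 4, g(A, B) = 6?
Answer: -229824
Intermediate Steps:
F(L, u) = -4 + L
h = -12
V(M) = 96 (V(M) = -4*(-4 + 0)*6 = -4*(-4)*6 = 16*6 = 96)
V(h)*(-126*19) = 96*(-126*19) = 96*(-2394) = -229824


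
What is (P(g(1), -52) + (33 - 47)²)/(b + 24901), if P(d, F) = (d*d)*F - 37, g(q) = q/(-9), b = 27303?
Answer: 12827/4228524 ≈ 0.0030334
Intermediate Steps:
g(q) = -q/9 (g(q) = q*(-⅑) = -q/9)
P(d, F) = -37 + F*d² (P(d, F) = d²*F - 37 = F*d² - 37 = -37 + F*d²)
(P(g(1), -52) + (33 - 47)²)/(b + 24901) = ((-37 - 52*(-⅑*1)²) + (33 - 47)²)/(27303 + 24901) = ((-37 - 52*(-⅑)²) + (-14)²)/52204 = ((-37 - 52*1/81) + 196)*(1/52204) = ((-37 - 52/81) + 196)*(1/52204) = (-3049/81 + 196)*(1/52204) = (12827/81)*(1/52204) = 12827/4228524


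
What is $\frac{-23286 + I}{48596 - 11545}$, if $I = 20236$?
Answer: $- \frac{3050}{37051} \approx -0.082319$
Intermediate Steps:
$\frac{-23286 + I}{48596 - 11545} = \frac{-23286 + 20236}{48596 - 11545} = - \frac{3050}{37051}$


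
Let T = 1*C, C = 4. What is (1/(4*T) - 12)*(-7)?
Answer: 1337/16 ≈ 83.563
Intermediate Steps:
T = 4 (T = 1*4 = 4)
(1/(4*T) - 12)*(-7) = (1/(4*4) - 12)*(-7) = (1/16 - 12)*(-7) = -191/16*(-7) = 1337/16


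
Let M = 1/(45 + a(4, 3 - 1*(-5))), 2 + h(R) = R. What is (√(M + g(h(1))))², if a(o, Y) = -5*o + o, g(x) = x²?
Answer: 30/29 ≈ 1.0345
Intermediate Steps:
h(R) = -2 + R
a(o, Y) = -4*o
M = 1/29 (M = 1/(45 - 4*4) = 1/(45 - 16) = 1/29 ≈ 0.034483)
(√(M + g(h(1))))² = (√(1/29 + (-2 + 1)²))² = (√(1/29 + (-1)²))² = (√(1/29 + 1))² = (√(30/29))² = (√870/29)² = 30/29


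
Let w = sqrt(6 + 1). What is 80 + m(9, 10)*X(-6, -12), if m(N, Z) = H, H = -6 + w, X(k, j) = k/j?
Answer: 77 + sqrt(7)/2 ≈ 78.323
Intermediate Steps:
w = sqrt(7) ≈ 2.6458
H = -6 + sqrt(7) ≈ -3.3542
m(N, Z) = -6 + sqrt(7)
80 + m(9, 10)*X(-6, -12) = 80 + (-6 + sqrt(7))*(-6/(-12)) = 80 + (-6 + sqrt(7))*(-6*(-1/12)) = 80 + (-6 + sqrt(7))*(1/2) = 80 + (-3 + sqrt(7)/2) = 77 + sqrt(7)/2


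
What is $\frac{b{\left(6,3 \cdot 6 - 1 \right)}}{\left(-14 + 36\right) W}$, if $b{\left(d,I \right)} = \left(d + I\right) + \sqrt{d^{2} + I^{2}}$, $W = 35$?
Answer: $\frac{23}{770} + \frac{\sqrt{13}}{154} \approx 0.053283$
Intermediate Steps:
$b{\left(d,I \right)} = I + d + \sqrt{I^{2} + d^{2}}$ ($b{\left(d,I \right)} = \left(I + d\right) + \sqrt{I^{2} + d^{2}} = I + d + \sqrt{I^{2} + d^{2}}$)
$\frac{b{\left(6,3 \cdot 6 - 1 \right)}}{\left(-14 + 36\right) W} = \frac{\left(3 \cdot 6 - 1\right) + 6 + \sqrt{\left(3 \cdot 6 - 1\right)^{2} + 6^{2}}}{\left(-14 + 36\right) 35} = \frac{\left(18 - 1\right) + 6 + \sqrt{\left(18 - 1\right)^{2} + 36}}{22 \cdot 35} = \frac{17 + 6 + \sqrt{17^{2} + 36}}{770} = \left(17 + 6 + \sqrt{289 + 36}\right) \frac{1}{770} = \left(17 + 6 + \sqrt{325}\right) \frac{1}{770} = \left(17 + 6 + 5 \sqrt{13}\right) \frac{1}{770} = \left(23 + 5 \sqrt{13}\right) \frac{1}{770} = \frac{23}{770} + \frac{\sqrt{13}}{154}$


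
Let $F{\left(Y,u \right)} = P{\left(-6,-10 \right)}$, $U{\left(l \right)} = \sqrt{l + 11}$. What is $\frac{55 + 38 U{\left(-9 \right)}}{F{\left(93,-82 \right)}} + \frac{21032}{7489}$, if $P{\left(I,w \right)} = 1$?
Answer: $\frac{432927}{7489} + 38 \sqrt{2} \approx 111.55$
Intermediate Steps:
$U{\left(l \right)} = \sqrt{11 + l}$
$F{\left(Y,u \right)} = 1$
$\frac{55 + 38 U{\left(-9 \right)}}{F{\left(93,-82 \right)}} + \frac{21032}{7489} = \frac{55 + 38 \sqrt{11 - 9}}{1} + \frac{21032}{7489} = \left(55 + 38 \sqrt{2}\right) 1 + 21032 \cdot \frac{1}{7489} = \left(55 + 38 \sqrt{2}\right) + \frac{21032}{7489} = \frac{432927}{7489} + 38 \sqrt{2}$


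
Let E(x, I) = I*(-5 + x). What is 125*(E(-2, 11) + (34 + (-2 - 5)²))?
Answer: 750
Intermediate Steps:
125*(E(-2, 11) + (34 + (-2 - 5)²)) = 125*(11*(-5 - 2) + (34 + (-2 - 5)²)) = 125*(11*(-7) + (34 + (-7)²)) = 125*(-77 + (34 + 49)) = 125*(-77 + 83) = 125*6 = 750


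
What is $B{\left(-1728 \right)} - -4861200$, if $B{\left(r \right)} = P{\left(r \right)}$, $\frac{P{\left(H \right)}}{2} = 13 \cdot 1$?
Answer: $4861226$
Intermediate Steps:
$P{\left(H \right)} = 26$ ($P{\left(H \right)} = 2 \cdot 13 \cdot 1 = 2 \cdot 13 = 26$)
$B{\left(r \right)} = 26$
$B{\left(-1728 \right)} - -4861200 = 26 - -4861200 = 26 + 4861200 = 4861226$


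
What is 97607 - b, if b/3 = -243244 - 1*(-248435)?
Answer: 82034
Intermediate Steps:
b = 15573 (b = 3*(-243244 - 1*(-248435)) = 3*(-243244 + 248435) = 3*5191 = 15573)
97607 - b = 97607 - 1*15573 = 97607 - 15573 = 82034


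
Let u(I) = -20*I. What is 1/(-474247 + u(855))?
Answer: -1/491347 ≈ -2.0352e-6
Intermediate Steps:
1/(-474247 + u(855)) = 1/(-474247 - 20*855) = 1/(-474247 - 17100) = 1/(-491347) = -1/491347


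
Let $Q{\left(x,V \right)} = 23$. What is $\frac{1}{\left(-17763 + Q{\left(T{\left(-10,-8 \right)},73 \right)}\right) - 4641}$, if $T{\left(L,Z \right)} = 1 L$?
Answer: $- \frac{1}{22381} \approx -4.4681 \cdot 10^{-5}$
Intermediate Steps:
$T{\left(L,Z \right)} = L$
$\frac{1}{\left(-17763 + Q{\left(T{\left(-10,-8 \right)},73 \right)}\right) - 4641} = \frac{1}{\left(-17763 + 23\right) - 4641} = \frac{1}{-17740 - 4641} = \frac{1}{-22381} = - \frac{1}{22381}$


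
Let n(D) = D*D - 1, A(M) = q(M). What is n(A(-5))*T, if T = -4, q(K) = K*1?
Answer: -96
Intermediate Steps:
q(K) = K
A(M) = M
n(D) = -1 + D² (n(D) = D² - 1 = -1 + D²)
n(A(-5))*T = (-1 + (-5)²)*(-4) = (-1 + 25)*(-4) = 24*(-4) = -96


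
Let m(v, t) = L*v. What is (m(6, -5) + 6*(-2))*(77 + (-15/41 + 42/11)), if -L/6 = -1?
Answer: 870816/451 ≈ 1930.9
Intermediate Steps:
L = 6 (L = -6*(-1) = 6)
m(v, t) = 6*v
(m(6, -5) + 6*(-2))*(77 + (-15/41 + 42/11)) = (6*6 + 6*(-2))*(77 + (-15/41 + 42/11)) = (36 - 12)*(77 + (-15*1/41 + 42*(1/11))) = 24*(77 + (-15/41 + 42/11)) = 24*(77 + 1557/451) = 24*(36284/451) = 870816/451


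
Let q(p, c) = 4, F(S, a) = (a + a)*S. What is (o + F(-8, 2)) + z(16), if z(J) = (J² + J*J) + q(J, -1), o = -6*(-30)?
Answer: 664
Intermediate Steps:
F(S, a) = 2*S*a (F(S, a) = (2*a)*S = 2*S*a)
o = 180
z(J) = 4 + 2*J² (z(J) = (J² + J*J) + 4 = (J² + J²) + 4 = 2*J² + 4 = 4 + 2*J²)
(o + F(-8, 2)) + z(16) = (180 + 2*(-8)*2) + (4 + 2*16²) = (180 - 32) + (4 + 2*256) = 148 + (4 + 512) = 148 + 516 = 664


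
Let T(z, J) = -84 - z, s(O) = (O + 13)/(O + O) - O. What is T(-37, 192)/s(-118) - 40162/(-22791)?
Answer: 869850614/637076823 ≈ 1.3654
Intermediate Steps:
s(O) = -O + (13 + O)/(2*O) (s(O) = (13 + O)/((2*O)) - O = (13 + O)*(1/(2*O)) - O = (13 + O)/(2*O) - O = -O + (13 + O)/(2*O))
T(-37, 192)/s(-118) - 40162/(-22791) = (-84 - 1*(-37))/(½ - 1*(-118) + (13/2)/(-118)) - 40162/(-22791) = (-84 + 37)/(½ + 118 + (13/2)*(-1/118)) - 40162*(-1/22791) = -47/(½ + 118 - 13/236) + 40162/22791 = -47/27953/236 + 40162/22791 = -47*236/27953 + 40162/22791 = -11092/27953 + 40162/22791 = 869850614/637076823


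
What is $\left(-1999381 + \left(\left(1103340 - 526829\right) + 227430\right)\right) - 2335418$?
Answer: $-3530858$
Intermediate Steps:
$\left(-1999381 + \left(\left(1103340 - 526829\right) + 227430\right)\right) - 2335418 = \left(-1999381 + \left(576511 + 227430\right)\right) - 2335418 = \left(-1999381 + 803941\right) - 2335418 = -1195440 - 2335418 = -3530858$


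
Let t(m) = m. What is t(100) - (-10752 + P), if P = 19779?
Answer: -8927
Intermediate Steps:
t(100) - (-10752 + P) = 100 - (-10752 + 19779) = 100 - 1*9027 = 100 - 9027 = -8927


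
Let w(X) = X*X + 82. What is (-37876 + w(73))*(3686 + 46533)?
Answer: -1630359835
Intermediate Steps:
w(X) = 82 + X**2 (w(X) = X**2 + 82 = 82 + X**2)
(-37876 + w(73))*(3686 + 46533) = (-37876 + (82 + 73**2))*(3686 + 46533) = (-37876 + (82 + 5329))*50219 = (-37876 + 5411)*50219 = -32465*50219 = -1630359835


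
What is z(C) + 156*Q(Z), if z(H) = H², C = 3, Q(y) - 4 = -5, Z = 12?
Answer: -147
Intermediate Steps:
Q(y) = -1 (Q(y) = 4 - 5 = -1)
z(C) + 156*Q(Z) = 3² + 156*(-1) = 9 - 156 = -147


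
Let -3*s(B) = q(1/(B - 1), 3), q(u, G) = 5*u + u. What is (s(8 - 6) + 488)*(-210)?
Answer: -102060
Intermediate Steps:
q(u, G) = 6*u
s(B) = -2/(-1 + B) (s(B) = -2/(B - 1) = -2/(-1 + B))
(s(8 - 6) + 488)*(-210) = (-2/(-1 + (8 - 6)) + 488)*(-210) = (-2/(-1 + 2) + 488)*(-210) = (-2/1 + 488)*(-210) = (-2*1 + 488)*(-210) = (-2 + 488)*(-210) = 486*(-210) = -102060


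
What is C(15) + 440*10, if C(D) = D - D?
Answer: 4400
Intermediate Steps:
C(D) = 0
C(15) + 440*10 = 0 + 440*10 = 0 + 4400 = 4400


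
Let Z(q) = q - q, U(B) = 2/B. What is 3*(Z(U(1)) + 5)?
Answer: 15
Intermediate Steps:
Z(q) = 0
3*(Z(U(1)) + 5) = 3*(0 + 5) = 3*5 = 15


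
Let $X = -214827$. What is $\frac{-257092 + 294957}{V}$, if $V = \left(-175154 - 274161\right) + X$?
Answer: $- \frac{37865}{664142} \approx -0.057013$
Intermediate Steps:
$V = -664142$ ($V = \left(-175154 - 274161\right) - 214827 = -449315 - 214827 = -664142$)
$\frac{-257092 + 294957}{V} = \frac{-257092 + 294957}{-664142} = 37865 \left(- \frac{1}{664142}\right) = - \frac{37865}{664142}$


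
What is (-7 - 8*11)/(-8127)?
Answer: 95/8127 ≈ 0.011689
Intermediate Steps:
(-7 - 8*11)/(-8127) = -(-7 - 88)/8127 = -1/8127*(-95) = 95/8127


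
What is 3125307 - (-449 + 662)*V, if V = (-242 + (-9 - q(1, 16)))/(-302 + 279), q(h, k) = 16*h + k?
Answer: 71821782/23 ≈ 3.1227e+6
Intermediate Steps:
q(h, k) = k + 16*h
V = 283/23 (V = (-242 + (-9 - (16 + 16*1)))/(-302 + 279) = (-242 + (-9 - (16 + 16)))/(-23) = (-242 + (-9 - 1*32))*(-1/23) = (-242 + (-9 - 32))*(-1/23) = (-242 - 41)*(-1/23) = -283*(-1/23) = 283/23 ≈ 12.304)
3125307 - (-449 + 662)*V = 3125307 - (-449 + 662)*283/23 = 3125307 - 213*283/23 = 3125307 - 1*60279/23 = 3125307 - 60279/23 = 71821782/23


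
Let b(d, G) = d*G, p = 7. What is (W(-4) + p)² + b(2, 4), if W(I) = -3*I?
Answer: 369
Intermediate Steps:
b(d, G) = G*d
(W(-4) + p)² + b(2, 4) = (-3*(-4) + 7)² + 4*2 = (12 + 7)² + 8 = 19² + 8 = 361 + 8 = 369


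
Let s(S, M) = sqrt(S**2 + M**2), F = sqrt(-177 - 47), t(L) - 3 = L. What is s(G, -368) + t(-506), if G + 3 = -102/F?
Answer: -503 + sqrt(106143058 - 8568*I*sqrt(14))/28 ≈ -135.05 - 0.055566*I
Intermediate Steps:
t(L) = 3 + L
F = 4*I*sqrt(14) (F = sqrt(-224) = 4*I*sqrt(14) ≈ 14.967*I)
G = -3 + 51*I*sqrt(14)/28 (G = -3 - 102*(-I*sqrt(14)/56) = -3 - (-51)*I*sqrt(14)/28 = -3 + 51*I*sqrt(14)/28 ≈ -3.0 + 6.8152*I)
s(S, M) = sqrt(M**2 + S**2)
s(G, -368) + t(-506) = sqrt((-368)**2 + (-3 + 51*I*sqrt(14)/28)**2) + (3 - 506) = sqrt(135424 + (-3 + 51*I*sqrt(14)/28)**2) - 503 = -503 + sqrt(135424 + (-3 + 51*I*sqrt(14)/28)**2)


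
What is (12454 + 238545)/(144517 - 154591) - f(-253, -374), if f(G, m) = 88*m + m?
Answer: 14568355/438 ≈ 33261.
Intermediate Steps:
f(G, m) = 89*m
(12454 + 238545)/(144517 - 154591) - f(-253, -374) = (12454 + 238545)/(144517 - 154591) - 89*(-374) = 250999/(-10074) - 1*(-33286) = 250999*(-1/10074) + 33286 = -10913/438 + 33286 = 14568355/438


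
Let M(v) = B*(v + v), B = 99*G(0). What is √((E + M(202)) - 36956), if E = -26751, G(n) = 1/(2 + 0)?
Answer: I*√43709 ≈ 209.07*I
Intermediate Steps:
G(n) = ½ (G(n) = 1/2 = ½)
B = 99/2 (B = 99*(½) = 99/2 ≈ 49.500)
M(v) = 99*v (M(v) = 99*(v + v)/2 = 99*(2*v)/2 = 99*v)
√((E + M(202)) - 36956) = √((-26751 + 99*202) - 36956) = √((-26751 + 19998) - 36956) = √(-6753 - 36956) = √(-43709) = I*√43709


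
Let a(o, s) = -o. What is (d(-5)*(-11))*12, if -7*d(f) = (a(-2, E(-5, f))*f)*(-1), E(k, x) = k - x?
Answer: 1320/7 ≈ 188.57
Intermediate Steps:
d(f) = 2*f/7 (d(f) = -(-1*(-2))*f*(-1)/7 = -2*f*(-1)/7 = -(-2)*f/7 = 2*f/7)
(d(-5)*(-11))*12 = (((2/7)*(-5))*(-11))*12 = -10/7*(-11)*12 = (110/7)*12 = 1320/7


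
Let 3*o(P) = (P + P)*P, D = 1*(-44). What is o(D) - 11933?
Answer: -31927/3 ≈ -10642.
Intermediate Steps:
D = -44
o(P) = 2*P**2/3 (o(P) = ((P + P)*P)/3 = ((2*P)*P)/3 = (2*P**2)/3 = 2*P**2/3)
o(D) - 11933 = (2/3)*(-44)**2 - 11933 = (2/3)*1936 - 11933 = 3872/3 - 11933 = -31927/3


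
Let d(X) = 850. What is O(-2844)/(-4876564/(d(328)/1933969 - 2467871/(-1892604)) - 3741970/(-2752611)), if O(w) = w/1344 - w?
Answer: -597570956138537075133657/786118209145912109361258784 ≈ -0.00076015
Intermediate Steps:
O(w) = -1343*w/1344 (O(w) = w*(1/1344) - w = w/1344 - w = -1343*w/1344)
O(-2844)/(-4876564/(d(328)/1933969 - 2467871/(-1892604)) - 3741970/(-2752611)) = (-1343/1344*(-2844))/(-4876564/(850/1933969 - 2467871/(-1892604)) - 3741970/(-2752611)) = 318291/(112*(-4876564/(850*(1/1933969) - 2467871*(-1/1892604)) - 3741970*(-1/2752611))) = 318291/(112*(-4876564/(850/1933969 + 352553/270372) + 3741970/2752611)) = 318291/(112*(-4876564/682056389057/522891066468 + 3741970/2752611)) = 318291/(112*(-4876564*522891066468/682056389057 + 3741970/2752611)) = 318291/(112*(-2549911750659455952/682056389057 + 3741970/2752611)) = 318291/(112*(-7018912581659929547868382/1877435919138577827)) = (318291/112)*(-1877435919138577827/7018912581659929547868382) = -597570956138537075133657/786118209145912109361258784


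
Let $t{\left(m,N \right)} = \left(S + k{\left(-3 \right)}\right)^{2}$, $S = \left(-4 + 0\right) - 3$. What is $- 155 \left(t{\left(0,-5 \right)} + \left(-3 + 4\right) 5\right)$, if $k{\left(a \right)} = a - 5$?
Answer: $-35650$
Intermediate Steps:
$k{\left(a \right)} = -5 + a$ ($k{\left(a \right)} = a - 5 = -5 + a$)
$S = -7$ ($S = -4 - 3 = -7$)
$t{\left(m,N \right)} = 225$ ($t{\left(m,N \right)} = \left(-7 - 8\right)^{2} = \left(-15\right)^{2} = 225$)
$- 155 \left(t{\left(0,-5 \right)} + \left(-3 + 4\right) 5\right) = - 155 \left(225 + \left(-3 + 4\right) 5\right) = - 155 \left(225 + 1 \cdot 5\right) = - 155 \left(225 + 5\right) = \left(-155\right) 230 = -35650$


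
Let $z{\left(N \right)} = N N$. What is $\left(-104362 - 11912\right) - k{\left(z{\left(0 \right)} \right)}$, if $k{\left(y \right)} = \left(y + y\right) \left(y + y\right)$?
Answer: $-116274$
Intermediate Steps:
$z{\left(N \right)} = N^{2}$
$k{\left(y \right)} = 4 y^{2}$ ($k{\left(y \right)} = 2 y 2 y = 4 y^{2}$)
$\left(-104362 - 11912\right) - k{\left(z{\left(0 \right)} \right)} = \left(-104362 - 11912\right) - 4 \left(0^{2}\right)^{2} = \left(-104362 - 11912\right) - 4 \cdot 0^{2} = -116274 - 4 \cdot 0 = -116274 - 0 = -116274 + 0 = -116274$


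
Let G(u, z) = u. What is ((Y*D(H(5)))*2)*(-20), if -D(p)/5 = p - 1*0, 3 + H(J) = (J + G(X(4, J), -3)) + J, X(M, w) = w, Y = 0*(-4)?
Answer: 0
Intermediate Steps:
Y = 0
H(J) = -3 + 3*J (H(J) = -3 + ((J + J) + J) = -3 + (2*J + J) = -3 + 3*J)
D(p) = -5*p (D(p) = -5*(p - 1*0) = -5*(p + 0) = -5*p)
((Y*D(H(5)))*2)*(-20) = ((0*(-5*(-3 + 3*5)))*2)*(-20) = ((0*(-5*(-3 + 15)))*2)*(-20) = ((0*(-5*12))*2)*(-20) = ((0*(-60))*2)*(-20) = (0*2)*(-20) = 0*(-20) = 0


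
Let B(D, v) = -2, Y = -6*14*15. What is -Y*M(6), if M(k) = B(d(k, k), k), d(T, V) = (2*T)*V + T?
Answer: -2520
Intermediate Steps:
Y = -1260 (Y = -84*15 = -1260)
d(T, V) = T + 2*T*V (d(T, V) = 2*T*V + T = T + 2*T*V)
M(k) = -2
-Y*M(6) = -(-1260)*(-2) = -1*2520 = -2520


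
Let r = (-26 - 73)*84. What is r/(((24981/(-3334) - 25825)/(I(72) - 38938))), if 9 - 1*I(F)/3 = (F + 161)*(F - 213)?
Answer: 1653773248512/86125531 ≈ 19202.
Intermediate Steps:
r = -8316 (r = -99*84 = -8316)
I(F) = 27 - 3*(-213 + F)*(161 + F) (I(F) = 27 - 3*(F + 161)*(F - 213) = 27 - 3*(161 + F)*(-213 + F) = 27 - 3*(-213 + F)*(161 + F))
r/(((24981/(-3334) - 25825)/(I(72) - 38938))) = -8316*((102906 - 3*72² + 156*72) - 38938)/(24981/(-3334) - 25825) = -8316*((102906 - 3*5184 + 11232) - 38938)/(24981*(-1/3334) - 25825) = -8316*((102906 - 15552 + 11232) - 38938)/(-24981/3334 - 25825) = -8316/((-86125531/(3334*(98586 - 38938)))) = -8316/((-86125531/3334/59648)) = -8316/((-86125531/3334*1/59648)) = -8316/(-86125531/198866432) = -8316*(-198866432/86125531) = 1653773248512/86125531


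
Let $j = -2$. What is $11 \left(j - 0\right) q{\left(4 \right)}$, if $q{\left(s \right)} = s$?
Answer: $-88$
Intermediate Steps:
$11 \left(j - 0\right) q{\left(4 \right)} = 11 \left(-2 - 0\right) 4 = 11 \left(-2 + 0\right) 4 = 11 \left(-2\right) 4 = \left(-22\right) 4 = -88$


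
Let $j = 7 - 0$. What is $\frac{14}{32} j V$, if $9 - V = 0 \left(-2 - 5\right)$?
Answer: $\frac{441}{16} \approx 27.563$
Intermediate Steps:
$j = 7$ ($j = 7 + 0 = 7$)
$V = 9$ ($V = 9 - 0 \left(-2 - 5\right) = 9 - 0 \left(-7\right) = 9 - 0 = 9 + 0 = 9$)
$\frac{14}{32} j V = \frac{14}{32} \cdot 7 \cdot 9 = 14 \cdot \frac{1}{32} \cdot 7 \cdot 9 = \frac{7}{16} \cdot 7 \cdot 9 = \frac{49}{16} \cdot 9 = \frac{441}{16}$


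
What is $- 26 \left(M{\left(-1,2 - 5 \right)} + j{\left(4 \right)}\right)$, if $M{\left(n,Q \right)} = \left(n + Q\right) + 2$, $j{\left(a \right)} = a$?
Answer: $-52$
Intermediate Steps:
$M{\left(n,Q \right)} = 2 + Q + n$ ($M{\left(n,Q \right)} = \left(Q + n\right) + 2 = 2 + Q + n$)
$- 26 \left(M{\left(-1,2 - 5 \right)} + j{\left(4 \right)}\right) = - 26 \left(\left(2 + \left(2 - 5\right) - 1\right) + 4\right) = - 26 \left(\left(2 - 3 - 1\right) + 4\right) = - 26 \left(-2 + 4\right) = \left(-26\right) 2 = -52$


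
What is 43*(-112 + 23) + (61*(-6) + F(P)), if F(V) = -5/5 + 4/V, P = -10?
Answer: -20972/5 ≈ -4194.4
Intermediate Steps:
F(V) = -1 + 4/V (F(V) = -5*1/5 + 4/V = -1 + 4/V)
43*(-112 + 23) + (61*(-6) + F(P)) = 43*(-112 + 23) + (61*(-6) + (4 - 1*(-10))/(-10)) = 43*(-89) + (-366 - (4 + 10)/10) = -3827 + (-366 - 1/10*14) = -3827 + (-366 - 7/5) = -3827 - 1837/5 = -20972/5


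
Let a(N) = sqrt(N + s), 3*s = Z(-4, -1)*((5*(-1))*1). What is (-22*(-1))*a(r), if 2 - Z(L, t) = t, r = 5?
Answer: 0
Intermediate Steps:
Z(L, t) = 2 - t
s = -5 (s = ((2 - 1*(-1))*((5*(-1))*1))/3 = ((2 + 1)*(-5*1))/3 = (3*(-5))/3 = (1/3)*(-15) = -5)
a(N) = sqrt(-5 + N) (a(N) = sqrt(N - 5) = sqrt(-5 + N))
(-22*(-1))*a(r) = (-22*(-1))*sqrt(-5 + 5) = 22*sqrt(0) = 22*0 = 0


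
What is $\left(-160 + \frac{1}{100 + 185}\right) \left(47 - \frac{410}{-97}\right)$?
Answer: $- \frac{226581431}{27645} \approx -8196.1$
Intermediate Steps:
$\left(-160 + \frac{1}{100 + 185}\right) \left(47 - \frac{410}{-97}\right) = \left(-160 + \frac{1}{285}\right) \left(47 - - \frac{410}{97}\right) = \left(-160 + \frac{1}{285}\right) \left(47 + \frac{410}{97}\right) = \left(- \frac{45599}{285}\right) \frac{4969}{97} = - \frac{226581431}{27645}$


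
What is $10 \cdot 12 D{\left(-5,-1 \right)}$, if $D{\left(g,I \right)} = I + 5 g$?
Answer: $-3120$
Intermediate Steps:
$10 \cdot 12 D{\left(-5,-1 \right)} = 10 \cdot 12 \left(-1 + 5 \left(-5\right)\right) = 120 \left(-1 - 25\right) = 120 \left(-26\right) = -3120$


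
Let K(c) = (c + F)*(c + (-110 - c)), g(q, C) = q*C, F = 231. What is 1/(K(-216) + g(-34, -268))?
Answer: 1/7462 ≈ 0.00013401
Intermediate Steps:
g(q, C) = C*q
K(c) = -25410 - 110*c (K(c) = (c + 231)*(c + (-110 - c)) = (231 + c)*(-110) = -25410 - 110*c)
1/(K(-216) + g(-34, -268)) = 1/((-25410 - 110*(-216)) - 268*(-34)) = 1/((-25410 + 23760) + 9112) = 1/(-1650 + 9112) = 1/7462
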